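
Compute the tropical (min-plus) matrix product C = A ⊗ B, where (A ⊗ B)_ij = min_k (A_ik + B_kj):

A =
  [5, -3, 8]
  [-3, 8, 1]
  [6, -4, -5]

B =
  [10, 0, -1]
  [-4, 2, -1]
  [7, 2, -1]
A ⊗ B =
  [-7, -1, -4]
  [4, -3, -4]
  [-8, -3, -6]

Apply the min-plus product entry-by-entry:
  C[0][0] = min over k of (A[0][0] + B[0][0] = 5 + 10 = 15, A[0][1] + B[1][0] = -3 + -4 = -7, A[0][2] + B[2][0] = 8 + 7 = 15) = -7 (attained at k = 1)
  C[0][1] = min over k of (A[0][0] + B[0][1] = 5 + 0 = 5, A[0][1] + B[1][1] = -3 + 2 = -1, A[0][2] + B[2][1] = 8 + 2 = 10) = -1 (attained at k = 1)
  C[0][2] = min over k of (A[0][0] + B[0][2] = 5 + -1 = 4, A[0][1] + B[1][2] = -3 + -1 = -4, A[0][2] + B[2][2] = 8 + -1 = 7) = -4 (attained at k = 1)
  C[1][0] = min over k of (A[1][0] + B[0][0] = -3 + 10 = 7, A[1][1] + B[1][0] = 8 + -4 = 4, A[1][2] + B[2][0] = 1 + 7 = 8) = 4 (attained at k = 1)
  C[1][1] = min over k of (A[1][0] + B[0][1] = -3 + 0 = -3, A[1][1] + B[1][1] = 8 + 2 = 10, A[1][2] + B[2][1] = 1 + 2 = 3) = -3 (attained at k = 0)
  C[1][2] = min over k of (A[1][0] + B[0][2] = -3 + -1 = -4, A[1][1] + B[1][2] = 8 + -1 = 7, A[1][2] + B[2][2] = 1 + -1 = 0) = -4 (attained at k = 0)
  C[2][0] = min over k of (A[2][0] + B[0][0] = 6 + 10 = 16, A[2][1] + B[1][0] = -4 + -4 = -8, A[2][2] + B[2][0] = -5 + 7 = 2) = -8 (attained at k = 1)
  C[2][1] = min over k of (A[2][0] + B[0][1] = 6 + 0 = 6, A[2][1] + B[1][1] = -4 + 2 = -2, A[2][2] + B[2][1] = -5 + 2 = -3) = -3 (attained at k = 2)
  C[2][2] = min over k of (A[2][0] + B[0][2] = 6 + -1 = 5, A[2][1] + B[1][2] = -4 + -1 = -5, A[2][2] + B[2][2] = -5 + -1 = -6) = -6 (attained at k = 2)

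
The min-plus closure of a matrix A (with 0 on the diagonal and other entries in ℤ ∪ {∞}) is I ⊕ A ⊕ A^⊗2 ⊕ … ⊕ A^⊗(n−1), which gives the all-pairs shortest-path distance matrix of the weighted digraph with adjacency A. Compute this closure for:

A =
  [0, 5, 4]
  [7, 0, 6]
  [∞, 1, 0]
Closure =
  [0, 5, 4]
  [7, 0, 6]
  [8, 1, 0]

This is the Floyd-Warshall all-pairs shortest-path computation. For each intermediate vertex k = 0, 1, …, 2, update dist[i][j] ← min(dist[i][j], dist[i][k] + dist[k][j]). The final matrix gives, for each (i, j), the minimum total weight of any directed path from i to j (possibly empty when i = j).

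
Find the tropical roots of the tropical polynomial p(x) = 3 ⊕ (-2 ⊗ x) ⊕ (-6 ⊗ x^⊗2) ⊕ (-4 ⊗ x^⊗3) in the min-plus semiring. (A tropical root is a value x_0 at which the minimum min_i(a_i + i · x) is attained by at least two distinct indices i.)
Roots: {-2, 4, 5}

Each tropical root is a break point of the lower envelope of the lines y = a_i + i · x (there are 4 lines, with slopes 0, 1, ..., 3). Only the lines that attain the minimum somewhere contribute to roots; other lines are dominated. Here the surviving (envelope) indices are i = 3, i = 2, i = 1, i = 0.
Intersections between consecutive envelope lines give the roots: for adjacent envelope indices i < j the intersection is x = (a_i − a_j) / (j − i). Reading off the sorted break points: {-2, 4, 5}.
Verification: at each break x_0, at least two indices attain the minimum of min_i(a_i + i · x_0).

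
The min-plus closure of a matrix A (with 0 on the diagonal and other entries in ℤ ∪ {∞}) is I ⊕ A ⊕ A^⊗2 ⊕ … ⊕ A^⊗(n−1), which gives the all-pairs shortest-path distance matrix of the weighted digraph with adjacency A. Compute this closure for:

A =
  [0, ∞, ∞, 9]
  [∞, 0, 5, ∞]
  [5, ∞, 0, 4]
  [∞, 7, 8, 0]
Closure =
  [0, 16, 17, 9]
  [10, 0, 5, 9]
  [5, 11, 0, 4]
  [13, 7, 8, 0]

This is the Floyd-Warshall all-pairs shortest-path computation. For each intermediate vertex k = 0, 1, …, 3, update dist[i][j] ← min(dist[i][j], dist[i][k] + dist[k][j]). The final matrix gives, for each (i, j), the minimum total weight of any directed path from i to j (possibly empty when i = j).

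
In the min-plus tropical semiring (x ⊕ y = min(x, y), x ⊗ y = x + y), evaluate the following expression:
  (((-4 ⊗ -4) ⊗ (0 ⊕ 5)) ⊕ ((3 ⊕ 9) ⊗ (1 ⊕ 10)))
(((-4 ⊗ -4) ⊗ (0 ⊕ 5)) ⊕ ((3 ⊕ 9) ⊗ (1 ⊕ 10))) = -8

Expand innermost to outermost. Recall ⊕ takes the minimum of its arguments and ⊗ takes their sum. Working out the expression (((-4 ⊗ -4) ⊗ (0 ⊕ 5)) ⊕ ((3 ⊕ 9) ⊗ (1 ⊕ 10))) gives -8.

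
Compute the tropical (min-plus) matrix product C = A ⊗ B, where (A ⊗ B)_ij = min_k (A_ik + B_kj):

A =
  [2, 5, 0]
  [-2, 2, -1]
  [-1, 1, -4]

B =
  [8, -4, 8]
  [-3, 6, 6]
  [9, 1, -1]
A ⊗ B =
  [2, -2, -1]
  [-1, -6, -2]
  [-2, -5, -5]

Apply the min-plus product entry-by-entry:
  C[0][0] = min over k of (A[0][0] + B[0][0] = 2 + 8 = 10, A[0][1] + B[1][0] = 5 + -3 = 2, A[0][2] + B[2][0] = 0 + 9 = 9) = 2 (attained at k = 1)
  C[0][1] = min over k of (A[0][0] + B[0][1] = 2 + -4 = -2, A[0][1] + B[1][1] = 5 + 6 = 11, A[0][2] + B[2][1] = 0 + 1 = 1) = -2 (attained at k = 0)
  C[0][2] = min over k of (A[0][0] + B[0][2] = 2 + 8 = 10, A[0][1] + B[1][2] = 5 + 6 = 11, A[0][2] + B[2][2] = 0 + -1 = -1) = -1 (attained at k = 2)
  C[1][0] = min over k of (A[1][0] + B[0][0] = -2 + 8 = 6, A[1][1] + B[1][0] = 2 + -3 = -1, A[1][2] + B[2][0] = -1 + 9 = 8) = -1 (attained at k = 1)
  C[1][1] = min over k of (A[1][0] + B[0][1] = -2 + -4 = -6, A[1][1] + B[1][1] = 2 + 6 = 8, A[1][2] + B[2][1] = -1 + 1 = 0) = -6 (attained at k = 0)
  C[1][2] = min over k of (A[1][0] + B[0][2] = -2 + 8 = 6, A[1][1] + B[1][2] = 2 + 6 = 8, A[1][2] + B[2][2] = -1 + -1 = -2) = -2 (attained at k = 2)
  C[2][0] = min over k of (A[2][0] + B[0][0] = -1 + 8 = 7, A[2][1] + B[1][0] = 1 + -3 = -2, A[2][2] + B[2][0] = -4 + 9 = 5) = -2 (attained at k = 1)
  C[2][1] = min over k of (A[2][0] + B[0][1] = -1 + -4 = -5, A[2][1] + B[1][1] = 1 + 6 = 7, A[2][2] + B[2][1] = -4 + 1 = -3) = -5 (attained at k = 0)
  C[2][2] = min over k of (A[2][0] + B[0][2] = -1 + 8 = 7, A[2][1] + B[1][2] = 1 + 6 = 7, A[2][2] + B[2][2] = -4 + -1 = -5) = -5 (attained at k = 2)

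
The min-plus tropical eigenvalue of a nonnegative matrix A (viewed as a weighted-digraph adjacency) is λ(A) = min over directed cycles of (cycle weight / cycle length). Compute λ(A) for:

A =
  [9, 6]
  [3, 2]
λ(A) = 2

Enumerate directed cycles and compute their means (weight / length). Sample:
  cycle 0 → 0: weight = 9, length = 1, mean = 9/1 ≈ 9.000
  cycle 1 → 1: weight = 2, length = 1, mean = 2/1 ≈ 2.000
  cycle 0 → 1 → 0: weight = 9, length = 2, mean = 9/2 ≈ 4.500
  cycle 1 → 0 → 1: weight = 9, length = 2, mean = 9/2 ≈ 4.500
Minimum mean = 2.000, attained e.g. along the cycle 1 → 1 with weight 2 and length 1. So λ(A) = 2/1 = 2.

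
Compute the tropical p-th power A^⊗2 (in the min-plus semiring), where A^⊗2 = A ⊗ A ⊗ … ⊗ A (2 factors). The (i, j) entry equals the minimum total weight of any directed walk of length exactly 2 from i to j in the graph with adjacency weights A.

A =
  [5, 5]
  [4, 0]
A^⊗2 =
  [9, 5]
  [4, 0]

Each entry (A^⊗2)_ij equals the minimum over all length-2 walks i = v_0 → v_1 → … → v_2 = j of Σ_t A[v_t][v_{t+1}]. For example, for (i, j) = (0, 1) we minimise over 2 possible intermediate vertex sequences; the minimum is 5, attained along the walk 0 → 1 → 1.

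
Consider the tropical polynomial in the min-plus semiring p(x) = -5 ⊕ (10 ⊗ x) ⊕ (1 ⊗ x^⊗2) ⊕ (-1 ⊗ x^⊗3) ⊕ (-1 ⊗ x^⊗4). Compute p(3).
p(3) = -5

A tropical monomial a ⊗ x^⊗i evaluates to a + i · x. Evaluating each term at x = 3:
  Term 0 contributes -5 + 0 · 3 = -5
  Term 1 contributes 10 + 1 · 3 = 13
  Term 2 contributes 1 + 2 · 3 = 7
  Term 3 contributes -1 + 3 · 3 = 8
  Term 4 contributes -1 + 4 · 3 = 11
p(3) = ⊕ of these = min[-5, 13, 7, 8, 11] = -5.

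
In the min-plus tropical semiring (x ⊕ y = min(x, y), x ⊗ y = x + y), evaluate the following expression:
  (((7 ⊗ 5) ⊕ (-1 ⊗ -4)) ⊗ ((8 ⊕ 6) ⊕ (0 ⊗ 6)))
(((7 ⊗ 5) ⊕ (-1 ⊗ -4)) ⊗ ((8 ⊕ 6) ⊕ (0 ⊗ 6))) = 1

Expand innermost to outermost. Recall ⊕ takes the minimum of its arguments and ⊗ takes their sum. Working out the expression (((7 ⊗ 5) ⊕ (-1 ⊗ -4)) ⊗ ((8 ⊕ 6) ⊕ (0 ⊗ 6))) gives 1.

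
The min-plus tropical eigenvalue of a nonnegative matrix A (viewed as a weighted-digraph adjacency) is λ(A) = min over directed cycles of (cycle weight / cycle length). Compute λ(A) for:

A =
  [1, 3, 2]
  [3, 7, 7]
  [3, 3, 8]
λ(A) = 1

Enumerate directed cycles and compute their means (weight / length). Sample:
  cycle 0 → 0: weight = 1, length = 1, mean = 1/1 ≈ 1.000
  cycle 1 → 1: weight = 7, length = 1, mean = 7/1 ≈ 7.000
  cycle 2 → 2: weight = 8, length = 1, mean = 8/1 ≈ 8.000
  cycle 0 → 1 → 0: weight = 6, length = 2, mean = 6/2 ≈ 3.000
  cycle 0 → 2 → 0: weight = 5, length = 2, mean = 5/2 ≈ 2.500
  cycle 1 → 0 → 1: weight = 6, length = 2, mean = 6/2 ≈ 3.000
Minimum mean = 1.000, attained e.g. along the cycle 0 → 0 with weight 1 and length 1. So λ(A) = 1/1 = 1.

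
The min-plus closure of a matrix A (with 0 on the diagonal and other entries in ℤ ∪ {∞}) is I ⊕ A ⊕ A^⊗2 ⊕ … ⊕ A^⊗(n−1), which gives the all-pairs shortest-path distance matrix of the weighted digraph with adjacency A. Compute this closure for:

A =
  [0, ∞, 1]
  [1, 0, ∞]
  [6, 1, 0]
Closure =
  [0, 2, 1]
  [1, 0, 2]
  [2, 1, 0]

This is the Floyd-Warshall all-pairs shortest-path computation. For each intermediate vertex k = 0, 1, …, 2, update dist[i][j] ← min(dist[i][j], dist[i][k] + dist[k][j]). The final matrix gives, for each (i, j), the minimum total weight of any directed path from i to j (possibly empty when i = j).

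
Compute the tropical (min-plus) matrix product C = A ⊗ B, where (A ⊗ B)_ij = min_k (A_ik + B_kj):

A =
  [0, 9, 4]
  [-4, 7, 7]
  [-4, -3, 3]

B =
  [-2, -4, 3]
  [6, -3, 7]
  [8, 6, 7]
A ⊗ B =
  [-2, -4, 3]
  [-6, -8, -1]
  [-6, -8, -1]

Apply the min-plus product entry-by-entry:
  C[0][0] = min over k of (A[0][0] + B[0][0] = 0 + -2 = -2, A[0][1] + B[1][0] = 9 + 6 = 15, A[0][2] + B[2][0] = 4 + 8 = 12) = -2 (attained at k = 0)
  C[0][1] = min over k of (A[0][0] + B[0][1] = 0 + -4 = -4, A[0][1] + B[1][1] = 9 + -3 = 6, A[0][2] + B[2][1] = 4 + 6 = 10) = -4 (attained at k = 0)
  C[0][2] = min over k of (A[0][0] + B[0][2] = 0 + 3 = 3, A[0][1] + B[1][2] = 9 + 7 = 16, A[0][2] + B[2][2] = 4 + 7 = 11) = 3 (attained at k = 0)
  C[1][0] = min over k of (A[1][0] + B[0][0] = -4 + -2 = -6, A[1][1] + B[1][0] = 7 + 6 = 13, A[1][2] + B[2][0] = 7 + 8 = 15) = -6 (attained at k = 0)
  C[1][1] = min over k of (A[1][0] + B[0][1] = -4 + -4 = -8, A[1][1] + B[1][1] = 7 + -3 = 4, A[1][2] + B[2][1] = 7 + 6 = 13) = -8 (attained at k = 0)
  C[1][2] = min over k of (A[1][0] + B[0][2] = -4 + 3 = -1, A[1][1] + B[1][2] = 7 + 7 = 14, A[1][2] + B[2][2] = 7 + 7 = 14) = -1 (attained at k = 0)
  C[2][0] = min over k of (A[2][0] + B[0][0] = -4 + -2 = -6, A[2][1] + B[1][0] = -3 + 6 = 3, A[2][2] + B[2][0] = 3 + 8 = 11) = -6 (attained at k = 0)
  C[2][1] = min over k of (A[2][0] + B[0][1] = -4 + -4 = -8, A[2][1] + B[1][1] = -3 + -3 = -6, A[2][2] + B[2][1] = 3 + 6 = 9) = -8 (attained at k = 0)
  C[2][2] = min over k of (A[2][0] + B[0][2] = -4 + 3 = -1, A[2][1] + B[1][2] = -3 + 7 = 4, A[2][2] + B[2][2] = 3 + 7 = 10) = -1 (attained at k = 0)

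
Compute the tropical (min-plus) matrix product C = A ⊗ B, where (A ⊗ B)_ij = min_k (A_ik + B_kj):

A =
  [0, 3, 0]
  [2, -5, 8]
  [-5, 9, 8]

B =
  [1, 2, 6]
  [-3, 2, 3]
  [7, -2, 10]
A ⊗ B =
  [0, -2, 6]
  [-8, -3, -2]
  [-4, -3, 1]

Apply the min-plus product entry-by-entry:
  C[0][0] = min over k of (A[0][0] + B[0][0] = 0 + 1 = 1, A[0][1] + B[1][0] = 3 + -3 = 0, A[0][2] + B[2][0] = 0 + 7 = 7) = 0 (attained at k = 1)
  C[0][1] = min over k of (A[0][0] + B[0][1] = 0 + 2 = 2, A[0][1] + B[1][1] = 3 + 2 = 5, A[0][2] + B[2][1] = 0 + -2 = -2) = -2 (attained at k = 2)
  C[0][2] = min over k of (A[0][0] + B[0][2] = 0 + 6 = 6, A[0][1] + B[1][2] = 3 + 3 = 6, A[0][2] + B[2][2] = 0 + 10 = 10) = 6 (attained at k = 0)
  C[1][0] = min over k of (A[1][0] + B[0][0] = 2 + 1 = 3, A[1][1] + B[1][0] = -5 + -3 = -8, A[1][2] + B[2][0] = 8 + 7 = 15) = -8 (attained at k = 1)
  C[1][1] = min over k of (A[1][0] + B[0][1] = 2 + 2 = 4, A[1][1] + B[1][1] = -5 + 2 = -3, A[1][2] + B[2][1] = 8 + -2 = 6) = -3 (attained at k = 1)
  C[1][2] = min over k of (A[1][0] + B[0][2] = 2 + 6 = 8, A[1][1] + B[1][2] = -5 + 3 = -2, A[1][2] + B[2][2] = 8 + 10 = 18) = -2 (attained at k = 1)
  C[2][0] = min over k of (A[2][0] + B[0][0] = -5 + 1 = -4, A[2][1] + B[1][0] = 9 + -3 = 6, A[2][2] + B[2][0] = 8 + 7 = 15) = -4 (attained at k = 0)
  C[2][1] = min over k of (A[2][0] + B[0][1] = -5 + 2 = -3, A[2][1] + B[1][1] = 9 + 2 = 11, A[2][2] + B[2][1] = 8 + -2 = 6) = -3 (attained at k = 0)
  C[2][2] = min over k of (A[2][0] + B[0][2] = -5 + 6 = 1, A[2][1] + B[1][2] = 9 + 3 = 12, A[2][2] + B[2][2] = 8 + 10 = 18) = 1 (attained at k = 0)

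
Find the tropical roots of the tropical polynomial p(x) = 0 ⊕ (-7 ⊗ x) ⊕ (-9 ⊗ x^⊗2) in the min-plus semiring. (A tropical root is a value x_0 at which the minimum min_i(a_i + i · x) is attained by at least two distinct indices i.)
Roots: {2, 7}

Each tropical root is a break point of the lower envelope of the lines y = a_i + i · x (there are 3 lines, with slopes 0, 1, ..., 2). Only the lines that attain the minimum somewhere contribute to roots; other lines are dominated. Here the surviving (envelope) indices are i = 2, i = 1, i = 0.
Intersections between consecutive envelope lines give the roots: for adjacent envelope indices i < j the intersection is x = (a_i − a_j) / (j − i). Reading off the sorted break points: {2, 7}.
Verification: at each break x_0, at least two indices attain the minimum of min_i(a_i + i · x_0).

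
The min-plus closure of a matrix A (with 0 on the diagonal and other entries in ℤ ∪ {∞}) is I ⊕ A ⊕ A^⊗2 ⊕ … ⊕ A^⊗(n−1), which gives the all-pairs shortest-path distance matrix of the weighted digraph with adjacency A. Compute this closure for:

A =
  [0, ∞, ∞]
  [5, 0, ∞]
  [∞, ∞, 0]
Closure =
  [0, ∞, ∞]
  [5, 0, ∞]
  [∞, ∞, 0]

This is the Floyd-Warshall all-pairs shortest-path computation. For each intermediate vertex k = 0, 1, …, 2, update dist[i][j] ← min(dist[i][j], dist[i][k] + dist[k][j]). The final matrix gives, for each (i, j), the minimum total weight of any directed path from i to j (possibly empty when i = j).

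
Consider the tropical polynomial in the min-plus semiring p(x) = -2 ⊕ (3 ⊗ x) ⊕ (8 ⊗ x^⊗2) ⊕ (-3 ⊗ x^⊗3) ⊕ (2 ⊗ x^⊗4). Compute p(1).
p(1) = -2

A tropical monomial a ⊗ x^⊗i evaluates to a + i · x. Evaluating each term at x = 1:
  Term 0 contributes -2 + 0 · 1 = -2
  Term 1 contributes 3 + 1 · 1 = 4
  Term 2 contributes 8 + 2 · 1 = 10
  Term 3 contributes -3 + 3 · 1 = 0
  Term 4 contributes 2 + 4 · 1 = 6
p(1) = ⊕ of these = min[-2, 4, 10, 0, 6] = -2.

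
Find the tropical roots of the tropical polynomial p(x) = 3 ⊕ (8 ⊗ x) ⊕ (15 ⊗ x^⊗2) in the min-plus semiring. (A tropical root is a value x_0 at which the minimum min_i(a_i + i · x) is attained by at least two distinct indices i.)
Roots: {-7, -5}

Each tropical root is a break point of the lower envelope of the lines y = a_i + i · x (there are 3 lines, with slopes 0, 1, ..., 2). Only the lines that attain the minimum somewhere contribute to roots; other lines are dominated. Here the surviving (envelope) indices are i = 2, i = 1, i = 0.
Intersections between consecutive envelope lines give the roots: for adjacent envelope indices i < j the intersection is x = (a_i − a_j) / (j − i). Reading off the sorted break points: {-7, -5}.
Verification: at each break x_0, at least two indices attain the minimum of min_i(a_i + i · x_0).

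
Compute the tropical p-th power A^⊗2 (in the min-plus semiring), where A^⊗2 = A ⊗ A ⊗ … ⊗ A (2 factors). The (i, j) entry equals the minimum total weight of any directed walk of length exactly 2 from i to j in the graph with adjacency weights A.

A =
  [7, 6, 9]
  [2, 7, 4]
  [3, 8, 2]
A^⊗2 =
  [8, 13, 10]
  [7, 8, 6]
  [5, 9, 4]

Each entry (A^⊗2)_ij equals the minimum over all length-2 walks i = v_0 → v_1 → … → v_2 = j of Σ_t A[v_t][v_{t+1}]. For example, for (i, j) = (0, 2) we minimise over 3 possible intermediate vertex sequences; the minimum is 10, attained along the walk 0 → 1 → 2.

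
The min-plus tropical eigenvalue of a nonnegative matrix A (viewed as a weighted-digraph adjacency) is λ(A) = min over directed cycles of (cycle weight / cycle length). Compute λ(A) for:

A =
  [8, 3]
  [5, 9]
λ(A) = 4

Enumerate directed cycles and compute their means (weight / length). Sample:
  cycle 0 → 0: weight = 8, length = 1, mean = 8/1 ≈ 8.000
  cycle 1 → 1: weight = 9, length = 1, mean = 9/1 ≈ 9.000
  cycle 0 → 1 → 0: weight = 8, length = 2, mean = 8/2 ≈ 4.000
  cycle 1 → 0 → 1: weight = 8, length = 2, mean = 8/2 ≈ 4.000
Minimum mean = 4.000, attained e.g. along the cycle 0 → 1 → 0 with weight 8 and length 2. So λ(A) = 8/2 = 4.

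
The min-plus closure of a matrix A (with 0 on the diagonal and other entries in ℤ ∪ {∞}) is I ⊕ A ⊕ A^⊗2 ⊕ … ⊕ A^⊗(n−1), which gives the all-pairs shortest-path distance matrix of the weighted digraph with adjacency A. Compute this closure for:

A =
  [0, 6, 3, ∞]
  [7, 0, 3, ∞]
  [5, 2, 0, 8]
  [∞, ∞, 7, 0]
Closure =
  [0, 5, 3, 11]
  [7, 0, 3, 11]
  [5, 2, 0, 8]
  [12, 9, 7, 0]

This is the Floyd-Warshall all-pairs shortest-path computation. For each intermediate vertex k = 0, 1, …, 3, update dist[i][j] ← min(dist[i][j], dist[i][k] + dist[k][j]). The final matrix gives, for each (i, j), the minimum total weight of any directed path from i to j (possibly empty when i = j).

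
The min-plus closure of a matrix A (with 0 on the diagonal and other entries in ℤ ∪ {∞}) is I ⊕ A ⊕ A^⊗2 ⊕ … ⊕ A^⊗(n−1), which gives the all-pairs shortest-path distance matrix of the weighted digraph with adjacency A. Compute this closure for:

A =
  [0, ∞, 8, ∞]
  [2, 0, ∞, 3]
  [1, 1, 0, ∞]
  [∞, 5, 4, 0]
Closure =
  [0, 9, 8, 12]
  [2, 0, 7, 3]
  [1, 1, 0, 4]
  [5, 5, 4, 0]

This is the Floyd-Warshall all-pairs shortest-path computation. For each intermediate vertex k = 0, 1, …, 3, update dist[i][j] ← min(dist[i][j], dist[i][k] + dist[k][j]). The final matrix gives, for each (i, j), the minimum total weight of any directed path from i to j (possibly empty when i = j).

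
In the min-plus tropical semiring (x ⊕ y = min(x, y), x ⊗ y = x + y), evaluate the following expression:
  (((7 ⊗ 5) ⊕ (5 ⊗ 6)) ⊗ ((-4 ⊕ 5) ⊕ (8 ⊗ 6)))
(((7 ⊗ 5) ⊕ (5 ⊗ 6)) ⊗ ((-4 ⊕ 5) ⊕ (8 ⊗ 6))) = 7

Expand innermost to outermost. Recall ⊕ takes the minimum of its arguments and ⊗ takes their sum. Working out the expression (((7 ⊗ 5) ⊕ (5 ⊗ 6)) ⊗ ((-4 ⊕ 5) ⊕ (8 ⊗ 6))) gives 7.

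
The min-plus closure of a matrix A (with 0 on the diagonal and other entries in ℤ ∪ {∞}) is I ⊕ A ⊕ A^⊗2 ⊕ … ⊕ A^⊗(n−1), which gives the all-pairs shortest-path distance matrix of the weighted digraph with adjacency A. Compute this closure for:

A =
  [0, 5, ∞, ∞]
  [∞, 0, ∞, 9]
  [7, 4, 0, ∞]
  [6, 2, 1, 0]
Closure =
  [0, 5, 15, 14]
  [15, 0, 10, 9]
  [7, 4, 0, 13]
  [6, 2, 1, 0]

This is the Floyd-Warshall all-pairs shortest-path computation. For each intermediate vertex k = 0, 1, …, 3, update dist[i][j] ← min(dist[i][j], dist[i][k] + dist[k][j]). The final matrix gives, for each (i, j), the minimum total weight of any directed path from i to j (possibly empty when i = j).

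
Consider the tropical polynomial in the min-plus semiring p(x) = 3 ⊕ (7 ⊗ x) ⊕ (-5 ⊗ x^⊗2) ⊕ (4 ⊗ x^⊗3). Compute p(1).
p(1) = -3

A tropical monomial a ⊗ x^⊗i evaluates to a + i · x. Evaluating each term at x = 1:
  Term 0 contributes 3 + 0 · 1 = 3
  Term 1 contributes 7 + 1 · 1 = 8
  Term 2 contributes -5 + 2 · 1 = -3
  Term 3 contributes 4 + 3 · 1 = 7
p(1) = ⊕ of these = min[3, 8, -3, 7] = -3.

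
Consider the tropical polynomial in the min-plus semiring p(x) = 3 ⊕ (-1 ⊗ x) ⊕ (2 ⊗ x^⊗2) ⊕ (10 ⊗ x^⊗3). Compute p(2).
p(2) = 1

A tropical monomial a ⊗ x^⊗i evaluates to a + i · x. Evaluating each term at x = 2:
  Term 0 contributes 3 + 0 · 2 = 3
  Term 1 contributes -1 + 1 · 2 = 1
  Term 2 contributes 2 + 2 · 2 = 6
  Term 3 contributes 10 + 3 · 2 = 16
p(2) = ⊕ of these = min[3, 1, 6, 16] = 1.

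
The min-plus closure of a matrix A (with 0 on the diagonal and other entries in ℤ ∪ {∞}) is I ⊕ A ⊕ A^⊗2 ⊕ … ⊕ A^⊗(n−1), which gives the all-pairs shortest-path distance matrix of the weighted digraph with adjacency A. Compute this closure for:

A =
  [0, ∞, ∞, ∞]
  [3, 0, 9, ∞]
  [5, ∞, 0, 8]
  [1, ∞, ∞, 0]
Closure =
  [0, ∞, ∞, ∞]
  [3, 0, 9, 17]
  [5, ∞, 0, 8]
  [1, ∞, ∞, 0]

This is the Floyd-Warshall all-pairs shortest-path computation. For each intermediate vertex k = 0, 1, …, 3, update dist[i][j] ← min(dist[i][j], dist[i][k] + dist[k][j]). The final matrix gives, for each (i, j), the minimum total weight of any directed path from i to j (possibly empty when i = j).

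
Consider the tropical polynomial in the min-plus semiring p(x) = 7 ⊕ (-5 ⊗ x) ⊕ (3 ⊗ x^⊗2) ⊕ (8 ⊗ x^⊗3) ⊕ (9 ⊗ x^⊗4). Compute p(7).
p(7) = 2

A tropical monomial a ⊗ x^⊗i evaluates to a + i · x. Evaluating each term at x = 7:
  Term 0 contributes 7 + 0 · 7 = 7
  Term 1 contributes -5 + 1 · 7 = 2
  Term 2 contributes 3 + 2 · 7 = 17
  Term 3 contributes 8 + 3 · 7 = 29
  Term 4 contributes 9 + 4 · 7 = 37
p(7) = ⊕ of these = min[7, 2, 17, 29, 37] = 2.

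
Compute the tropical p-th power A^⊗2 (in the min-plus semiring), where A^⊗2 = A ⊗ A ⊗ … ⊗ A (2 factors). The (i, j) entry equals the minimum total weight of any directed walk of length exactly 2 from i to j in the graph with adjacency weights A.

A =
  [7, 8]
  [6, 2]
A^⊗2 =
  [14, 10]
  [8, 4]

Each entry (A^⊗2)_ij equals the minimum over all length-2 walks i = v_0 → v_1 → … → v_2 = j of Σ_t A[v_t][v_{t+1}]. For example, for (i, j) = (0, 1) we minimise over 2 possible intermediate vertex sequences; the minimum is 10, attained along the walk 0 → 1 → 1.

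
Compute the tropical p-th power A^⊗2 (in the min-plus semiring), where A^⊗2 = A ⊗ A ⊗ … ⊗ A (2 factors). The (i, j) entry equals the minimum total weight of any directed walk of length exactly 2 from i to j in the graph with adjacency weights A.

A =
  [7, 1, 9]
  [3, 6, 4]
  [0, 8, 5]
A^⊗2 =
  [4, 7, 5]
  [4, 4, 9]
  [5, 1, 9]

Each entry (A^⊗2)_ij equals the minimum over all length-2 walks i = v_0 → v_1 → … → v_2 = j of Σ_t A[v_t][v_{t+1}]. For example, for (i, j) = (0, 2) we minimise over 3 possible intermediate vertex sequences; the minimum is 5, attained along the walk 0 → 1 → 2.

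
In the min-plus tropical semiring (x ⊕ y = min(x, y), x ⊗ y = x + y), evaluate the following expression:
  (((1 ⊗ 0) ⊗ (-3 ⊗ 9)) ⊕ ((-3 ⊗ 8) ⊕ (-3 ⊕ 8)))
(((1 ⊗ 0) ⊗ (-3 ⊗ 9)) ⊕ ((-3 ⊗ 8) ⊕ (-3 ⊕ 8))) = -3

Expand innermost to outermost. Recall ⊕ takes the minimum of its arguments and ⊗ takes their sum. Working out the expression (((1 ⊗ 0) ⊗ (-3 ⊗ 9)) ⊕ ((-3 ⊗ 8) ⊕ (-3 ⊕ 8))) gives -3.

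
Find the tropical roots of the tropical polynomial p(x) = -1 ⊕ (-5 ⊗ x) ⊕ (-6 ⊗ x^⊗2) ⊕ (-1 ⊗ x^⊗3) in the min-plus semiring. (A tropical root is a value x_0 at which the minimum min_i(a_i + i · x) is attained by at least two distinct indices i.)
Roots: {-5, 1, 4}

Each tropical root is a break point of the lower envelope of the lines y = a_i + i · x (there are 4 lines, with slopes 0, 1, ..., 3). Only the lines that attain the minimum somewhere contribute to roots; other lines are dominated. Here the surviving (envelope) indices are i = 3, i = 2, i = 1, i = 0.
Intersections between consecutive envelope lines give the roots: for adjacent envelope indices i < j the intersection is x = (a_i − a_j) / (j − i). Reading off the sorted break points: {-5, 1, 4}.
Verification: at each break x_0, at least two indices attain the minimum of min_i(a_i + i · x_0).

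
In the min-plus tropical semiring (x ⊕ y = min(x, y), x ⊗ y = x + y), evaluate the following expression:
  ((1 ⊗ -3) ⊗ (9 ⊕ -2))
((1 ⊗ -3) ⊗ (9 ⊕ -2)) = -4

Expand innermost to outermost. Recall ⊕ takes the minimum of its arguments and ⊗ takes their sum. Working out the expression ((1 ⊗ -3) ⊗ (9 ⊕ -2)) gives -4.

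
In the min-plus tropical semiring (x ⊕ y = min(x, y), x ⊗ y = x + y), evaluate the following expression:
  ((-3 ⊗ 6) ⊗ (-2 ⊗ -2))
((-3 ⊗ 6) ⊗ (-2 ⊗ -2)) = -1

Expand innermost to outermost. Recall ⊕ takes the minimum of its arguments and ⊗ takes their sum. Working out the expression ((-3 ⊗ 6) ⊗ (-2 ⊗ -2)) gives -1.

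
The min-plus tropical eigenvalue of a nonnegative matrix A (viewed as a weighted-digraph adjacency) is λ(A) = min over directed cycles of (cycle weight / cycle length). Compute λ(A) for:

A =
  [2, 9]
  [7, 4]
λ(A) = 2

Enumerate directed cycles and compute their means (weight / length). Sample:
  cycle 0 → 0: weight = 2, length = 1, mean = 2/1 ≈ 2.000
  cycle 1 → 1: weight = 4, length = 1, mean = 4/1 ≈ 4.000
  cycle 0 → 1 → 0: weight = 16, length = 2, mean = 16/2 ≈ 8.000
  cycle 1 → 0 → 1: weight = 16, length = 2, mean = 16/2 ≈ 8.000
Minimum mean = 2.000, attained e.g. along the cycle 0 → 0 with weight 2 and length 1. So λ(A) = 2/1 = 2.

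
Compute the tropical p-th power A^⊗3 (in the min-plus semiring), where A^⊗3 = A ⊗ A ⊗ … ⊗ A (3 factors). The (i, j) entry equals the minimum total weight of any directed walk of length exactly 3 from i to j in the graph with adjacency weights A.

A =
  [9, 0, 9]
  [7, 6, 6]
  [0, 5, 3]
A^⊗3 =
  [6, 7, 9]
  [9, 6, 12]
  [6, 3, 6]

Each entry (A^⊗3)_ij equals the minimum over all length-3 walks i = v_0 → v_1 → … → v_3 = j of Σ_t A[v_t][v_{t+1}]. For example, for (i, j) = (0, 2) we minimise over 9 possible intermediate vertex sequences; the minimum is 9, attained along the walk 0 → 1 → 2 → 2.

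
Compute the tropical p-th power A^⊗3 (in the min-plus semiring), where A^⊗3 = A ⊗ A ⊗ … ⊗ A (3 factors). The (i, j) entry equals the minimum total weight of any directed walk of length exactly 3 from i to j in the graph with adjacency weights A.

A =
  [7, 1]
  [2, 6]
A^⊗3 =
  [9, 4]
  [5, 9]

Each entry (A^⊗3)_ij equals the minimum over all length-3 walks i = v_0 → v_1 → … → v_3 = j of Σ_t A[v_t][v_{t+1}]. For example, for (i, j) = (0, 1) we minimise over 4 possible intermediate vertex sequences; the minimum is 4, attained along the walk 0 → 1 → 0 → 1.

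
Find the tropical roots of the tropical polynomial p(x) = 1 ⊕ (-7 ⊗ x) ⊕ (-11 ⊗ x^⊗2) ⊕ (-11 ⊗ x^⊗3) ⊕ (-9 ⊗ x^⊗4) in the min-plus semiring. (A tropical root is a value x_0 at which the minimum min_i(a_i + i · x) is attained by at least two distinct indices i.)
Roots: {-2, 0, 4, 8}

Each tropical root is a break point of the lower envelope of the lines y = a_i + i · x (there are 5 lines, with slopes 0, 1, ..., 4). Only the lines that attain the minimum somewhere contribute to roots; other lines are dominated. Here the surviving (envelope) indices are i = 4, i = 3, i = 2, i = 1, i = 0.
Intersections between consecutive envelope lines give the roots: for adjacent envelope indices i < j the intersection is x = (a_i − a_j) / (j − i). Reading off the sorted break points: {-2, 0, 4, 8}.
Verification: at each break x_0, at least two indices attain the minimum of min_i(a_i + i · x_0).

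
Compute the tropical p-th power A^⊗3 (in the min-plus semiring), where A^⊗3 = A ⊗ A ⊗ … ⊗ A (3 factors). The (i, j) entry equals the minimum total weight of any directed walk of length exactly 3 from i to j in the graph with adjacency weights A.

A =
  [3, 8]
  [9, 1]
A^⊗3 =
  [9, 10]
  [11, 3]

Each entry (A^⊗3)_ij equals the minimum over all length-3 walks i = v_0 → v_1 → … → v_3 = j of Σ_t A[v_t][v_{t+1}]. For example, for (i, j) = (0, 1) we minimise over 4 possible intermediate vertex sequences; the minimum is 10, attained along the walk 0 → 1 → 1 → 1.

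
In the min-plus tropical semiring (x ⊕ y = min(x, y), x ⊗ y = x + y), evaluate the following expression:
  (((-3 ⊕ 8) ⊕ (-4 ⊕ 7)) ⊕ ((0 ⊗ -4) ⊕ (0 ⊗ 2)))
(((-3 ⊕ 8) ⊕ (-4 ⊕ 7)) ⊕ ((0 ⊗ -4) ⊕ (0 ⊗ 2))) = -4

Expand innermost to outermost. Recall ⊕ takes the minimum of its arguments and ⊗ takes their sum. Working out the expression (((-3 ⊕ 8) ⊕ (-4 ⊕ 7)) ⊕ ((0 ⊗ -4) ⊕ (0 ⊗ 2))) gives -4.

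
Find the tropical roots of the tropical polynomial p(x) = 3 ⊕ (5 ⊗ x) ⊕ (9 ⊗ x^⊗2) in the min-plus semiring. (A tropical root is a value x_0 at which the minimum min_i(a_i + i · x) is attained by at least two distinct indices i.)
Roots: {-4, -2}

Each tropical root is a break point of the lower envelope of the lines y = a_i + i · x (there are 3 lines, with slopes 0, 1, ..., 2). Only the lines that attain the minimum somewhere contribute to roots; other lines are dominated. Here the surviving (envelope) indices are i = 2, i = 1, i = 0.
Intersections between consecutive envelope lines give the roots: for adjacent envelope indices i < j the intersection is x = (a_i − a_j) / (j − i). Reading off the sorted break points: {-4, -2}.
Verification: at each break x_0, at least two indices attain the minimum of min_i(a_i + i · x_0).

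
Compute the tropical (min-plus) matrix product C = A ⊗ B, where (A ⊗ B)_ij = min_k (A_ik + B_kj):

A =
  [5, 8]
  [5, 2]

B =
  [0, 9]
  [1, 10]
A ⊗ B =
  [5, 14]
  [3, 12]

Apply the min-plus product entry-by-entry:
  C[0][0] = min over k of (A[0][0] + B[0][0] = 5 + 0 = 5, A[0][1] + B[1][0] = 8 + 1 = 9) = 5 (attained at k = 0)
  C[0][1] = min over k of (A[0][0] + B[0][1] = 5 + 9 = 14, A[0][1] + B[1][1] = 8 + 10 = 18) = 14 (attained at k = 0)
  C[1][0] = min over k of (A[1][0] + B[0][0] = 5 + 0 = 5, A[1][1] + B[1][0] = 2 + 1 = 3) = 3 (attained at k = 1)
  C[1][1] = min over k of (A[1][0] + B[0][1] = 5 + 9 = 14, A[1][1] + B[1][1] = 2 + 10 = 12) = 12 (attained at k = 1)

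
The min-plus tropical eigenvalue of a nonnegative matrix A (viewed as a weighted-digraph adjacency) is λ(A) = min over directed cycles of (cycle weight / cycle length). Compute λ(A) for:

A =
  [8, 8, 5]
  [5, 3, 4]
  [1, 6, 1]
λ(A) = 1

Enumerate directed cycles and compute their means (weight / length). Sample:
  cycle 0 → 0: weight = 8, length = 1, mean = 8/1 ≈ 8.000
  cycle 1 → 1: weight = 3, length = 1, mean = 3/1 ≈ 3.000
  cycle 2 → 2: weight = 1, length = 1, mean = 1/1 ≈ 1.000
  cycle 0 → 1 → 0: weight = 13, length = 2, mean = 13/2 ≈ 6.500
  cycle 0 → 2 → 0: weight = 6, length = 2, mean = 6/2 ≈ 3.000
  cycle 1 → 0 → 1: weight = 13, length = 2, mean = 13/2 ≈ 6.500
Minimum mean = 1.000, attained e.g. along the cycle 2 → 2 with weight 1 and length 1. So λ(A) = 1/1 = 1.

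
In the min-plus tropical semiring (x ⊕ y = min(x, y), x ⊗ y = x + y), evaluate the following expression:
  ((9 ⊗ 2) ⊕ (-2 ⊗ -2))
((9 ⊗ 2) ⊕ (-2 ⊗ -2)) = -4

Expand innermost to outermost. Recall ⊕ takes the minimum of its arguments and ⊗ takes their sum. Working out the expression ((9 ⊗ 2) ⊕ (-2 ⊗ -2)) gives -4.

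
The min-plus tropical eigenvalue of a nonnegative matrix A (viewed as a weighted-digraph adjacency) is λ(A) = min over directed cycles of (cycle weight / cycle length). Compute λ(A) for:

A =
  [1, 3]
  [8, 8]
λ(A) = 1

Enumerate directed cycles and compute their means (weight / length). Sample:
  cycle 0 → 0: weight = 1, length = 1, mean = 1/1 ≈ 1.000
  cycle 1 → 1: weight = 8, length = 1, mean = 8/1 ≈ 8.000
  cycle 0 → 1 → 0: weight = 11, length = 2, mean = 11/2 ≈ 5.500
  cycle 1 → 0 → 1: weight = 11, length = 2, mean = 11/2 ≈ 5.500
Minimum mean = 1.000, attained e.g. along the cycle 0 → 0 with weight 1 and length 1. So λ(A) = 1/1 = 1.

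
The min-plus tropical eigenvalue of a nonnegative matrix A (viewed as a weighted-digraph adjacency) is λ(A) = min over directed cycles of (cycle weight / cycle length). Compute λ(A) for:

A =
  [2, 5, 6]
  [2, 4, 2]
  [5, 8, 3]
λ(A) = 2

Enumerate directed cycles and compute their means (weight / length). Sample:
  cycle 0 → 0: weight = 2, length = 1, mean = 2/1 ≈ 2.000
  cycle 1 → 1: weight = 4, length = 1, mean = 4/1 ≈ 4.000
  cycle 2 → 2: weight = 3, length = 1, mean = 3/1 ≈ 3.000
  cycle 0 → 1 → 0: weight = 7, length = 2, mean = 7/2 ≈ 3.500
  cycle 0 → 2 → 0: weight = 11, length = 2, mean = 11/2 ≈ 5.500
  cycle 1 → 0 → 1: weight = 7, length = 2, mean = 7/2 ≈ 3.500
Minimum mean = 2.000, attained e.g. along the cycle 0 → 0 with weight 2 and length 1. So λ(A) = 2/1 = 2.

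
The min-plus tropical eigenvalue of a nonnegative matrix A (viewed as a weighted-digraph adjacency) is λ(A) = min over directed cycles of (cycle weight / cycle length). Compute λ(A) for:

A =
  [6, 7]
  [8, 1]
λ(A) = 1

Enumerate directed cycles and compute their means (weight / length). Sample:
  cycle 0 → 0: weight = 6, length = 1, mean = 6/1 ≈ 6.000
  cycle 1 → 1: weight = 1, length = 1, mean = 1/1 ≈ 1.000
  cycle 0 → 1 → 0: weight = 15, length = 2, mean = 15/2 ≈ 7.500
  cycle 1 → 0 → 1: weight = 15, length = 2, mean = 15/2 ≈ 7.500
Minimum mean = 1.000, attained e.g. along the cycle 1 → 1 with weight 1 and length 1. So λ(A) = 1/1 = 1.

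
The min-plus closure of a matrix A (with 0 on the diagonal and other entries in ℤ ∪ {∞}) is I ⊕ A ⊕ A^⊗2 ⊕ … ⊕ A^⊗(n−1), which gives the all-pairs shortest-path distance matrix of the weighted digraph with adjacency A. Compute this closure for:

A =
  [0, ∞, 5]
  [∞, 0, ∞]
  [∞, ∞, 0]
Closure =
  [0, ∞, 5]
  [∞, 0, ∞]
  [∞, ∞, 0]

This is the Floyd-Warshall all-pairs shortest-path computation. For each intermediate vertex k = 0, 1, …, 2, update dist[i][j] ← min(dist[i][j], dist[i][k] + dist[k][j]). The final matrix gives, for each (i, j), the minimum total weight of any directed path from i to j (possibly empty when i = j).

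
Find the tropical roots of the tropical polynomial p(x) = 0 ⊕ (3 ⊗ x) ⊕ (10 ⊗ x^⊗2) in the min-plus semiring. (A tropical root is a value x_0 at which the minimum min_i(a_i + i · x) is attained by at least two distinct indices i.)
Roots: {-7, -3}

Each tropical root is a break point of the lower envelope of the lines y = a_i + i · x (there are 3 lines, with slopes 0, 1, ..., 2). Only the lines that attain the minimum somewhere contribute to roots; other lines are dominated. Here the surviving (envelope) indices are i = 2, i = 1, i = 0.
Intersections between consecutive envelope lines give the roots: for adjacent envelope indices i < j the intersection is x = (a_i − a_j) / (j − i). Reading off the sorted break points: {-7, -3}.
Verification: at each break x_0, at least two indices attain the minimum of min_i(a_i + i · x_0).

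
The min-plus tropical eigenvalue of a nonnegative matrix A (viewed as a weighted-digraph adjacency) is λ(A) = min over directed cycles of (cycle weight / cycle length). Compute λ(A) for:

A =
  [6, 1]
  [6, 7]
λ(A) = 7/2

Enumerate directed cycles and compute their means (weight / length). Sample:
  cycle 0 → 0: weight = 6, length = 1, mean = 6/1 ≈ 6.000
  cycle 1 → 1: weight = 7, length = 1, mean = 7/1 ≈ 7.000
  cycle 0 → 1 → 0: weight = 7, length = 2, mean = 7/2 ≈ 3.500
  cycle 1 → 0 → 1: weight = 7, length = 2, mean = 7/2 ≈ 3.500
Minimum mean = 3.500, attained e.g. along the cycle 0 → 1 → 0 with weight 7 and length 2. So λ(A) = 7/2 = 7/2.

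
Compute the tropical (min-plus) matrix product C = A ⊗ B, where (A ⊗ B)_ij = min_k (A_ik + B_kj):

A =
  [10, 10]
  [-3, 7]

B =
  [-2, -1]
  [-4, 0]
A ⊗ B =
  [6, 9]
  [-5, -4]

Apply the min-plus product entry-by-entry:
  C[0][0] = min over k of (A[0][0] + B[0][0] = 10 + -2 = 8, A[0][1] + B[1][0] = 10 + -4 = 6) = 6 (attained at k = 1)
  C[0][1] = min over k of (A[0][0] + B[0][1] = 10 + -1 = 9, A[0][1] + B[1][1] = 10 + 0 = 10) = 9 (attained at k = 0)
  C[1][0] = min over k of (A[1][0] + B[0][0] = -3 + -2 = -5, A[1][1] + B[1][0] = 7 + -4 = 3) = -5 (attained at k = 0)
  C[1][1] = min over k of (A[1][0] + B[0][1] = -3 + -1 = -4, A[1][1] + B[1][1] = 7 + 0 = 7) = -4 (attained at k = 0)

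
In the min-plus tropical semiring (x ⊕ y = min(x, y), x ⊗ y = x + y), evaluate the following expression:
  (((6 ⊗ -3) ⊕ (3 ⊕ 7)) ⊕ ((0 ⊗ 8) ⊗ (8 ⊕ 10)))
(((6 ⊗ -3) ⊕ (3 ⊕ 7)) ⊕ ((0 ⊗ 8) ⊗ (8 ⊕ 10))) = 3

Expand innermost to outermost. Recall ⊕ takes the minimum of its arguments and ⊗ takes their sum. Working out the expression (((6 ⊗ -3) ⊕ (3 ⊕ 7)) ⊕ ((0 ⊗ 8) ⊗ (8 ⊕ 10))) gives 3.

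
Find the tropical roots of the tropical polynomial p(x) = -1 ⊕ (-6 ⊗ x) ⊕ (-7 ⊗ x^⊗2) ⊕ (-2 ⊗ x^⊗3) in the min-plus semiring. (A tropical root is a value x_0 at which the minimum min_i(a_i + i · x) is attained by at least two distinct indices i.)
Roots: {-5, 1, 5}

Each tropical root is a break point of the lower envelope of the lines y = a_i + i · x (there are 4 lines, with slopes 0, 1, ..., 3). Only the lines that attain the minimum somewhere contribute to roots; other lines are dominated. Here the surviving (envelope) indices are i = 3, i = 2, i = 1, i = 0.
Intersections between consecutive envelope lines give the roots: for adjacent envelope indices i < j the intersection is x = (a_i − a_j) / (j − i). Reading off the sorted break points: {-5, 1, 5}.
Verification: at each break x_0, at least two indices attain the minimum of min_i(a_i + i · x_0).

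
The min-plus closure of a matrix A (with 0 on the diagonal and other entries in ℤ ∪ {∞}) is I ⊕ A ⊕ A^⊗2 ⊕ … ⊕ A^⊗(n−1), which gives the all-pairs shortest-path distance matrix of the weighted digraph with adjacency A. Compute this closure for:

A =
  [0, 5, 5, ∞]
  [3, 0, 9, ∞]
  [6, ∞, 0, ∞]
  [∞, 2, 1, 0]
Closure =
  [0, 5, 5, ∞]
  [3, 0, 8, ∞]
  [6, 11, 0, ∞]
  [5, 2, 1, 0]

This is the Floyd-Warshall all-pairs shortest-path computation. For each intermediate vertex k = 0, 1, …, 3, update dist[i][j] ← min(dist[i][j], dist[i][k] + dist[k][j]). The final matrix gives, for each (i, j), the minimum total weight of any directed path from i to j (possibly empty when i = j).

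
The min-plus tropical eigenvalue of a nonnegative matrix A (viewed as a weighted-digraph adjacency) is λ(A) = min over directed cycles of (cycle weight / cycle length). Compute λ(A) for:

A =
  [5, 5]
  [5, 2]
λ(A) = 2

Enumerate directed cycles and compute their means (weight / length). Sample:
  cycle 0 → 0: weight = 5, length = 1, mean = 5/1 ≈ 5.000
  cycle 1 → 1: weight = 2, length = 1, mean = 2/1 ≈ 2.000
  cycle 0 → 1 → 0: weight = 10, length = 2, mean = 10/2 ≈ 5.000
  cycle 1 → 0 → 1: weight = 10, length = 2, mean = 10/2 ≈ 5.000
Minimum mean = 2.000, attained e.g. along the cycle 1 → 1 with weight 2 and length 1. So λ(A) = 2/1 = 2.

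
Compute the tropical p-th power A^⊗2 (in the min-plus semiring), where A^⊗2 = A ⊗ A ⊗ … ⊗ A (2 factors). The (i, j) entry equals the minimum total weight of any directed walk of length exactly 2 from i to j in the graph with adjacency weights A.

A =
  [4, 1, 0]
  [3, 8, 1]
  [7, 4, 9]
A^⊗2 =
  [4, 4, 2]
  [7, 4, 3]
  [7, 8, 5]

Each entry (A^⊗2)_ij equals the minimum over all length-2 walks i = v_0 → v_1 → … → v_2 = j of Σ_t A[v_t][v_{t+1}]. For example, for (i, j) = (0, 2) we minimise over 3 possible intermediate vertex sequences; the minimum is 2, attained along the walk 0 → 1 → 2.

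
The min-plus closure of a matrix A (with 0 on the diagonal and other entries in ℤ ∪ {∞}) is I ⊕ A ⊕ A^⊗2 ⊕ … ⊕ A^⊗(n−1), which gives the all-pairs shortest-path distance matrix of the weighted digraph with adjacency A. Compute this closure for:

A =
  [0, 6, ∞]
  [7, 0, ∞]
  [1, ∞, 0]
Closure =
  [0, 6, ∞]
  [7, 0, ∞]
  [1, 7, 0]

This is the Floyd-Warshall all-pairs shortest-path computation. For each intermediate vertex k = 0, 1, …, 2, update dist[i][j] ← min(dist[i][j], dist[i][k] + dist[k][j]). The final matrix gives, for each (i, j), the minimum total weight of any directed path from i to j (possibly empty when i = j).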